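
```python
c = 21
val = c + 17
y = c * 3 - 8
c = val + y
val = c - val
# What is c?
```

Answer: 93

Derivation:
Trace (tracking c):
c = 21  # -> c = 21
val = c + 17  # -> val = 38
y = c * 3 - 8  # -> y = 55
c = val + y  # -> c = 93
val = c - val  # -> val = 55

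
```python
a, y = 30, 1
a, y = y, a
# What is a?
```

Answer: 1

Derivation:
Trace (tracking a):
a, y = (30, 1)  # -> a = 30, y = 1
a, y = (y, a)  # -> a = 1, y = 30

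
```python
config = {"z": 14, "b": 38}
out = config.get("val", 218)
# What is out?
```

Trace (tracking out):
config = {'z': 14, 'b': 38}  # -> config = {'z': 14, 'b': 38}
out = config.get('val', 218)  # -> out = 218

Answer: 218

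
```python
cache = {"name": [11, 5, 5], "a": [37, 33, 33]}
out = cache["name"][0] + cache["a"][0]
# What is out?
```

Answer: 48

Derivation:
Trace (tracking out):
cache = {'name': [11, 5, 5], 'a': [37, 33, 33]}  # -> cache = {'name': [11, 5, 5], 'a': [37, 33, 33]}
out = cache['name'][0] + cache['a'][0]  # -> out = 48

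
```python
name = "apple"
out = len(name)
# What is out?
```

Trace (tracking out):
name = 'apple'  # -> name = 'apple'
out = len(name)  # -> out = 5

Answer: 5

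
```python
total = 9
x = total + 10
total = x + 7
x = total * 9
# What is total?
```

Trace (tracking total):
total = 9  # -> total = 9
x = total + 10  # -> x = 19
total = x + 7  # -> total = 26
x = total * 9  # -> x = 234

Answer: 26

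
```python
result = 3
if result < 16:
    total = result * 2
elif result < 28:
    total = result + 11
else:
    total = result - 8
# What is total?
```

Trace (tracking total):
result = 3  # -> result = 3
if result < 16:  # condition is True
    total = result * 2  # -> total = 6

Answer: 6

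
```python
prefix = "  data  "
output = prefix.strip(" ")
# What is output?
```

Answer: 'data'

Derivation:
Trace (tracking output):
prefix = '  data  '  # -> prefix = '  data  '
output = prefix.strip(' ')  # -> output = 'data'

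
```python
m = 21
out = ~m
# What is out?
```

Trace (tracking out):
m = 21  # -> m = 21
out = ~m  # -> out = -22

Answer: -22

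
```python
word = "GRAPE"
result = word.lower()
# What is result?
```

Trace (tracking result):
word = 'GRAPE'  # -> word = 'GRAPE'
result = word.lower()  # -> result = 'grape'

Answer: 'grape'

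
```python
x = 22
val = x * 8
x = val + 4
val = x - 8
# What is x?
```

Answer: 180

Derivation:
Trace (tracking x):
x = 22  # -> x = 22
val = x * 8  # -> val = 176
x = val + 4  # -> x = 180
val = x - 8  # -> val = 172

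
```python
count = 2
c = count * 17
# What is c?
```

Trace (tracking c):
count = 2  # -> count = 2
c = count * 17  # -> c = 34

Answer: 34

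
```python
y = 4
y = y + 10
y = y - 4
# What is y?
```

Answer: 10

Derivation:
Trace (tracking y):
y = 4  # -> y = 4
y = y + 10  # -> y = 14
y = y - 4  # -> y = 10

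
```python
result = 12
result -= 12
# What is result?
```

Trace (tracking result):
result = 12  # -> result = 12
result -= 12  # -> result = 0

Answer: 0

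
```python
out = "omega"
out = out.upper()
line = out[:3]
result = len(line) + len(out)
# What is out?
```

Trace (tracking out):
out = 'omega'  # -> out = 'omega'
out = out.upper()  # -> out = 'OMEGA'
line = out[:3]  # -> line = 'OME'
result = len(line) + len(out)  # -> result = 8

Answer: 'OMEGA'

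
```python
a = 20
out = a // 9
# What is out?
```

Answer: 2

Derivation:
Trace (tracking out):
a = 20  # -> a = 20
out = a // 9  # -> out = 2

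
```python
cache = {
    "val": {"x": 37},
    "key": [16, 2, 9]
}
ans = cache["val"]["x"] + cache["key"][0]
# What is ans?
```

Trace (tracking ans):
cache = {'val': {'x': 37}, 'key': [16, 2, 9]}  # -> cache = {'val': {'x': 37}, 'key': [16, 2, 9]}
ans = cache['val']['x'] + cache['key'][0]  # -> ans = 53

Answer: 53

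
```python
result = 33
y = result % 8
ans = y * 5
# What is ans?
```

Answer: 5

Derivation:
Trace (tracking ans):
result = 33  # -> result = 33
y = result % 8  # -> y = 1
ans = y * 5  # -> ans = 5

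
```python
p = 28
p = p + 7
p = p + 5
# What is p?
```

Answer: 40

Derivation:
Trace (tracking p):
p = 28  # -> p = 28
p = p + 7  # -> p = 35
p = p + 5  # -> p = 40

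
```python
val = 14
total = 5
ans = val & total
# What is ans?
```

Answer: 4

Derivation:
Trace (tracking ans):
val = 14  # -> val = 14
total = 5  # -> total = 5
ans = val & total  # -> ans = 4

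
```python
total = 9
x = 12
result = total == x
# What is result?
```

Answer: False

Derivation:
Trace (tracking result):
total = 9  # -> total = 9
x = 12  # -> x = 12
result = total == x  # -> result = False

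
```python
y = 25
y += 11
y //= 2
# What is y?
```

Answer: 18

Derivation:
Trace (tracking y):
y = 25  # -> y = 25
y += 11  # -> y = 36
y //= 2  # -> y = 18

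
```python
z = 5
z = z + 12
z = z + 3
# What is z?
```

Answer: 20

Derivation:
Trace (tracking z):
z = 5  # -> z = 5
z = z + 12  # -> z = 17
z = z + 3  # -> z = 20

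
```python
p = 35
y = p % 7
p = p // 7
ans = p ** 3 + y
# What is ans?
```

Answer: 125

Derivation:
Trace (tracking ans):
p = 35  # -> p = 35
y = p % 7  # -> y = 0
p = p // 7  # -> p = 5
ans = p ** 3 + y  # -> ans = 125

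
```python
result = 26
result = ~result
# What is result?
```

Answer: -27

Derivation:
Trace (tracking result):
result = 26  # -> result = 26
result = ~result  # -> result = -27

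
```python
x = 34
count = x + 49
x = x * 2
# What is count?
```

Trace (tracking count):
x = 34  # -> x = 34
count = x + 49  # -> count = 83
x = x * 2  # -> x = 68

Answer: 83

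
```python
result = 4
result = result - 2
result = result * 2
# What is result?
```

Answer: 4

Derivation:
Trace (tracking result):
result = 4  # -> result = 4
result = result - 2  # -> result = 2
result = result * 2  # -> result = 4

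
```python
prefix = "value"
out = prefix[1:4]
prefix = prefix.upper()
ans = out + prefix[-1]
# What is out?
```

Trace (tracking out):
prefix = 'value'  # -> prefix = 'value'
out = prefix[1:4]  # -> out = 'alu'
prefix = prefix.upper()  # -> prefix = 'VALUE'
ans = out + prefix[-1]  # -> ans = 'aluE'

Answer: 'alu'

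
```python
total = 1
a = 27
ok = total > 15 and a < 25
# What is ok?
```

Answer: False

Derivation:
Trace (tracking ok):
total = 1  # -> total = 1
a = 27  # -> a = 27
ok = total > 15 and a < 25  # -> ok = False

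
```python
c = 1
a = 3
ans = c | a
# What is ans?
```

Trace (tracking ans):
c = 1  # -> c = 1
a = 3  # -> a = 3
ans = c | a  # -> ans = 3

Answer: 3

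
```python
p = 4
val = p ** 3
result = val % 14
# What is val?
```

Trace (tracking val):
p = 4  # -> p = 4
val = p ** 3  # -> val = 64
result = val % 14  # -> result = 8

Answer: 64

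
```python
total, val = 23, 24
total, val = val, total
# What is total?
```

Trace (tracking total):
total, val = (23, 24)  # -> total = 23, val = 24
total, val = (val, total)  # -> total = 24, val = 23

Answer: 24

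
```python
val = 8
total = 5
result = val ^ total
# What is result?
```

Trace (tracking result):
val = 8  # -> val = 8
total = 5  # -> total = 5
result = val ^ total  # -> result = 13

Answer: 13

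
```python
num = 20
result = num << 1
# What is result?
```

Answer: 40

Derivation:
Trace (tracking result):
num = 20  # -> num = 20
result = num << 1  # -> result = 40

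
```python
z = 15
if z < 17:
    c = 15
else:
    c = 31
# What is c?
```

Answer: 15

Derivation:
Trace (tracking c):
z = 15  # -> z = 15
if z < 17:  # condition is True
    c = 15  # -> c = 15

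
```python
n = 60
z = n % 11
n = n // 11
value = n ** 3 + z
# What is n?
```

Trace (tracking n):
n = 60  # -> n = 60
z = n % 11  # -> z = 5
n = n // 11  # -> n = 5
value = n ** 3 + z  # -> value = 130

Answer: 5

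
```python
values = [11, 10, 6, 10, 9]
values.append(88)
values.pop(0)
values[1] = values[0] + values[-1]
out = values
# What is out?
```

Answer: [10, 98, 10, 9, 88]

Derivation:
Trace (tracking out):
values = [11, 10, 6, 10, 9]  # -> values = [11, 10, 6, 10, 9]
values.append(88)  # -> values = [11, 10, 6, 10, 9, 88]
values.pop(0)  # -> values = [10, 6, 10, 9, 88]
values[1] = values[0] + values[-1]  # -> values = [10, 98, 10, 9, 88]
out = values  # -> out = [10, 98, 10, 9, 88]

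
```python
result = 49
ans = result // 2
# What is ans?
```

Trace (tracking ans):
result = 49  # -> result = 49
ans = result // 2  # -> ans = 24

Answer: 24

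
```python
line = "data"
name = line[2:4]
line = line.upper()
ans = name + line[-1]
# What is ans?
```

Trace (tracking ans):
line = 'data'  # -> line = 'data'
name = line[2:4]  # -> name = 'ta'
line = line.upper()  # -> line = 'DATA'
ans = name + line[-1]  # -> ans = 'taA'

Answer: 'taA'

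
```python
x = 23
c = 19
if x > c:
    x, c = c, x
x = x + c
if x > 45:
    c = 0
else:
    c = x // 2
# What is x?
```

Trace (tracking x):
x = 23  # -> x = 23
c = 19  # -> c = 19
if x > c:  # condition is True
    x, c = (c, x)  # -> x = 19, c = 23
x = x + c  # -> x = 42
if x > 45:  # condition is False
else:
    c = x // 2  # -> c = 21

Answer: 42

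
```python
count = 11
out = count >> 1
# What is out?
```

Answer: 5

Derivation:
Trace (tracking out):
count = 11  # -> count = 11
out = count >> 1  # -> out = 5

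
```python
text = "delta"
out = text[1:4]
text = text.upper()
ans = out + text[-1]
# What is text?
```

Trace (tracking text):
text = 'delta'  # -> text = 'delta'
out = text[1:4]  # -> out = 'elt'
text = text.upper()  # -> text = 'DELTA'
ans = out + text[-1]  # -> ans = 'eltA'

Answer: 'DELTA'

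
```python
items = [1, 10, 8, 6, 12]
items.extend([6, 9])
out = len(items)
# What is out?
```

Answer: 7

Derivation:
Trace (tracking out):
items = [1, 10, 8, 6, 12]  # -> items = [1, 10, 8, 6, 12]
items.extend([6, 9])  # -> items = [1, 10, 8, 6, 12, 6, 9]
out = len(items)  # -> out = 7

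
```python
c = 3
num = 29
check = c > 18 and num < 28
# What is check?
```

Trace (tracking check):
c = 3  # -> c = 3
num = 29  # -> num = 29
check = c > 18 and num < 28  # -> check = False

Answer: False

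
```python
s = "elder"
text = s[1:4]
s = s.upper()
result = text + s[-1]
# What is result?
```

Answer: 'ldeR'

Derivation:
Trace (tracking result):
s = 'elder'  # -> s = 'elder'
text = s[1:4]  # -> text = 'lde'
s = s.upper()  # -> s = 'ELDER'
result = text + s[-1]  # -> result = 'ldeR'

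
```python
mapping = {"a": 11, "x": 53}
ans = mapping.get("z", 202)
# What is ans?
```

Answer: 202

Derivation:
Trace (tracking ans):
mapping = {'a': 11, 'x': 53}  # -> mapping = {'a': 11, 'x': 53}
ans = mapping.get('z', 202)  # -> ans = 202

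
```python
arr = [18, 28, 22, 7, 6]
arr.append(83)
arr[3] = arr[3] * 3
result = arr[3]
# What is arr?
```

Trace (tracking arr):
arr = [18, 28, 22, 7, 6]  # -> arr = [18, 28, 22, 7, 6]
arr.append(83)  # -> arr = [18, 28, 22, 7, 6, 83]
arr[3] = arr[3] * 3  # -> arr = [18, 28, 22, 21, 6, 83]
result = arr[3]  # -> result = 21

Answer: [18, 28, 22, 21, 6, 83]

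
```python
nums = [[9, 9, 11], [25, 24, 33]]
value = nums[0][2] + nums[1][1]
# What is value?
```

Answer: 35

Derivation:
Trace (tracking value):
nums = [[9, 9, 11], [25, 24, 33]]  # -> nums = [[9, 9, 11], [25, 24, 33]]
value = nums[0][2] + nums[1][1]  # -> value = 35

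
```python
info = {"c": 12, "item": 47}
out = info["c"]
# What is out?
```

Answer: 12

Derivation:
Trace (tracking out):
info = {'c': 12, 'item': 47}  # -> info = {'c': 12, 'item': 47}
out = info['c']  # -> out = 12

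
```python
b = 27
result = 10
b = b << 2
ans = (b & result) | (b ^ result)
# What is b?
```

Trace (tracking b):
b = 27  # -> b = 27
result = 10  # -> result = 10
b = b << 2  # -> b = 108
ans = b & result | b ^ result  # -> ans = 110

Answer: 108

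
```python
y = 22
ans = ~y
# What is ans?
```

Answer: -23

Derivation:
Trace (tracking ans):
y = 22  # -> y = 22
ans = ~y  # -> ans = -23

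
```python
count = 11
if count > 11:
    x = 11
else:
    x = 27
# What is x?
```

Trace (tracking x):
count = 11  # -> count = 11
if count > 11:  # condition is False
else:
    x = 27  # -> x = 27

Answer: 27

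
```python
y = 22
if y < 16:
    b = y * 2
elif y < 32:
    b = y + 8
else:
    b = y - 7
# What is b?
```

Answer: 30

Derivation:
Trace (tracking b):
y = 22  # -> y = 22
if y < 16:  # condition is False
elif y < 32:  # condition is True
    b = y + 8  # -> b = 30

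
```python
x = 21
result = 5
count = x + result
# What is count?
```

Trace (tracking count):
x = 21  # -> x = 21
result = 5  # -> result = 5
count = x + result  # -> count = 26

Answer: 26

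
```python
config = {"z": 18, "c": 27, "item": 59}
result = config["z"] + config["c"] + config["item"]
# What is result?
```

Answer: 104

Derivation:
Trace (tracking result):
config = {'z': 18, 'c': 27, 'item': 59}  # -> config = {'z': 18, 'c': 27, 'item': 59}
result = config['z'] + config['c'] + config['item']  # -> result = 104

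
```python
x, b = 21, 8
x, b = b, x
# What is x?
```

Answer: 8

Derivation:
Trace (tracking x):
x, b = (21, 8)  # -> x = 21, b = 8
x, b = (b, x)  # -> x = 8, b = 21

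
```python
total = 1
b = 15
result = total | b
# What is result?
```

Trace (tracking result):
total = 1  # -> total = 1
b = 15  # -> b = 15
result = total | b  # -> result = 15

Answer: 15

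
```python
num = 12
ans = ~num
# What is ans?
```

Trace (tracking ans):
num = 12  # -> num = 12
ans = ~num  # -> ans = -13

Answer: -13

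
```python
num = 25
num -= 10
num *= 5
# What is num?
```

Trace (tracking num):
num = 25  # -> num = 25
num -= 10  # -> num = 15
num *= 5  # -> num = 75

Answer: 75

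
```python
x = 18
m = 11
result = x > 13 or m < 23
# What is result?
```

Answer: True

Derivation:
Trace (tracking result):
x = 18  # -> x = 18
m = 11  # -> m = 11
result = x > 13 or m < 23  # -> result = True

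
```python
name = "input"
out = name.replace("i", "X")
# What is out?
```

Trace (tracking out):
name = 'input'  # -> name = 'input'
out = name.replace('i', 'X')  # -> out = 'Xnput'

Answer: 'Xnput'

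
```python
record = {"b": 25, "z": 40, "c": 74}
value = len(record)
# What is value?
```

Trace (tracking value):
record = {'b': 25, 'z': 40, 'c': 74}  # -> record = {'b': 25, 'z': 40, 'c': 74}
value = len(record)  # -> value = 3

Answer: 3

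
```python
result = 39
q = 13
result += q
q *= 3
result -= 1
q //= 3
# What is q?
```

Trace (tracking q):
result = 39  # -> result = 39
q = 13  # -> q = 13
result += q  # -> result = 52
q *= 3  # -> q = 39
result -= 1  # -> result = 51
q //= 3  # -> q = 13

Answer: 13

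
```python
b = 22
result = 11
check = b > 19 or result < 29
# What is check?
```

Trace (tracking check):
b = 22  # -> b = 22
result = 11  # -> result = 11
check = b > 19 or result < 29  # -> check = True

Answer: True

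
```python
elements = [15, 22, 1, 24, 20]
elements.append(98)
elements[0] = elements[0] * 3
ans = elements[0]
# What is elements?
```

Answer: [45, 22, 1, 24, 20, 98]

Derivation:
Trace (tracking elements):
elements = [15, 22, 1, 24, 20]  # -> elements = [15, 22, 1, 24, 20]
elements.append(98)  # -> elements = [15, 22, 1, 24, 20, 98]
elements[0] = elements[0] * 3  # -> elements = [45, 22, 1, 24, 20, 98]
ans = elements[0]  # -> ans = 45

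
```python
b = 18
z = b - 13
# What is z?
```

Trace (tracking z):
b = 18  # -> b = 18
z = b - 13  # -> z = 5

Answer: 5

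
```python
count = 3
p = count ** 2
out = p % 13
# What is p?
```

Trace (tracking p):
count = 3  # -> count = 3
p = count ** 2  # -> p = 9
out = p % 13  # -> out = 9

Answer: 9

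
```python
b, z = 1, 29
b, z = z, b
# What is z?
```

Answer: 1

Derivation:
Trace (tracking z):
b, z = (1, 29)  # -> b = 1, z = 29
b, z = (z, b)  # -> b = 29, z = 1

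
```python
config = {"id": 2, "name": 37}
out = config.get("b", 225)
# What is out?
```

Answer: 225

Derivation:
Trace (tracking out):
config = {'id': 2, 'name': 37}  # -> config = {'id': 2, 'name': 37}
out = config.get('b', 225)  # -> out = 225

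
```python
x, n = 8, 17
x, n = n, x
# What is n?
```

Trace (tracking n):
x, n = (8, 17)  # -> x = 8, n = 17
x, n = (n, x)  # -> x = 17, n = 8

Answer: 8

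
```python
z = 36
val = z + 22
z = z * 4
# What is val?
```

Answer: 58

Derivation:
Trace (tracking val):
z = 36  # -> z = 36
val = z + 22  # -> val = 58
z = z * 4  # -> z = 144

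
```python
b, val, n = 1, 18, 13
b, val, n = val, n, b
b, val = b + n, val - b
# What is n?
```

Trace (tracking n):
b, val, n = (1, 18, 13)  # -> b = 1, val = 18, n = 13
b, val, n = (val, n, b)  # -> b = 18, val = 13, n = 1
b, val = (b + n, val - b)  # -> b = 19, val = -5

Answer: 1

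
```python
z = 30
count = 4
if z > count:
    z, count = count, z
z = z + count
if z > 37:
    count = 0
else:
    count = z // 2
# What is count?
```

Trace (tracking count):
z = 30  # -> z = 30
count = 4  # -> count = 4
if z > count:  # condition is True
    z, count = (count, z)  # -> z = 4, count = 30
z = z + count  # -> z = 34
if z > 37:  # condition is False
else:
    count = z // 2  # -> count = 17

Answer: 17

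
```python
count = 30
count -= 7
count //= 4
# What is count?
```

Trace (tracking count):
count = 30  # -> count = 30
count -= 7  # -> count = 23
count //= 4  # -> count = 5

Answer: 5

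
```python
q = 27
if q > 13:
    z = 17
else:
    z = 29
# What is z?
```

Answer: 17

Derivation:
Trace (tracking z):
q = 27  # -> q = 27
if q > 13:  # condition is True
    z = 17  # -> z = 17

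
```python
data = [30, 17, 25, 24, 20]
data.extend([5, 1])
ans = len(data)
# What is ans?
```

Answer: 7

Derivation:
Trace (tracking ans):
data = [30, 17, 25, 24, 20]  # -> data = [30, 17, 25, 24, 20]
data.extend([5, 1])  # -> data = [30, 17, 25, 24, 20, 5, 1]
ans = len(data)  # -> ans = 7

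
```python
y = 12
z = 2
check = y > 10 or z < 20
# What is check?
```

Answer: True

Derivation:
Trace (tracking check):
y = 12  # -> y = 12
z = 2  # -> z = 2
check = y > 10 or z < 20  # -> check = True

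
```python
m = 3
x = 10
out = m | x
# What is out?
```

Answer: 11

Derivation:
Trace (tracking out):
m = 3  # -> m = 3
x = 10  # -> x = 10
out = m | x  # -> out = 11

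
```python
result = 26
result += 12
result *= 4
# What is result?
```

Trace (tracking result):
result = 26  # -> result = 26
result += 12  # -> result = 38
result *= 4  # -> result = 152

Answer: 152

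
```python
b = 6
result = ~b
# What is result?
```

Answer: -7

Derivation:
Trace (tracking result):
b = 6  # -> b = 6
result = ~b  # -> result = -7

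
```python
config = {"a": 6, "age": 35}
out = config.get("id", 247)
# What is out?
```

Answer: 247

Derivation:
Trace (tracking out):
config = {'a': 6, 'age': 35}  # -> config = {'a': 6, 'age': 35}
out = config.get('id', 247)  # -> out = 247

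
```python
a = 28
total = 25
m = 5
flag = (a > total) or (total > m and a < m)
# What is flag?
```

Trace (tracking flag):
a = 28  # -> a = 28
total = 25  # -> total = 25
m = 5  # -> m = 5
flag = a > total or (total > m and a < m)  # -> flag = True

Answer: True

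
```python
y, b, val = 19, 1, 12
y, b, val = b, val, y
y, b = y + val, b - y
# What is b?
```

Answer: 11

Derivation:
Trace (tracking b):
y, b, val = (19, 1, 12)  # -> y = 19, b = 1, val = 12
y, b, val = (b, val, y)  # -> y = 1, b = 12, val = 19
y, b = (y + val, b - y)  # -> y = 20, b = 11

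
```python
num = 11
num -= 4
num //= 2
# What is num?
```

Trace (tracking num):
num = 11  # -> num = 11
num -= 4  # -> num = 7
num //= 2  # -> num = 3

Answer: 3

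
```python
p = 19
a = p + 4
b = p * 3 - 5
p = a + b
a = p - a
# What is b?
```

Trace (tracking b):
p = 19  # -> p = 19
a = p + 4  # -> a = 23
b = p * 3 - 5  # -> b = 52
p = a + b  # -> p = 75
a = p - a  # -> a = 52

Answer: 52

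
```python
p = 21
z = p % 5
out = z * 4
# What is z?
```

Trace (tracking z):
p = 21  # -> p = 21
z = p % 5  # -> z = 1
out = z * 4  # -> out = 4

Answer: 1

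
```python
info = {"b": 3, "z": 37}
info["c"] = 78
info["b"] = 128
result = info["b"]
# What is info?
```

Answer: {'b': 128, 'z': 37, 'c': 78}

Derivation:
Trace (tracking info):
info = {'b': 3, 'z': 37}  # -> info = {'b': 3, 'z': 37}
info['c'] = 78  # -> info = {'b': 3, 'z': 37, 'c': 78}
info['b'] = 128  # -> info = {'b': 128, 'z': 37, 'c': 78}
result = info['b']  # -> result = 128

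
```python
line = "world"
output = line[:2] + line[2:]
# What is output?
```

Trace (tracking output):
line = 'world'  # -> line = 'world'
output = line[:2] + line[2:]  # -> output = 'world'

Answer: 'world'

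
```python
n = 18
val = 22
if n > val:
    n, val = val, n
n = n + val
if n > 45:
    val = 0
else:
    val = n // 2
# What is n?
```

Answer: 40

Derivation:
Trace (tracking n):
n = 18  # -> n = 18
val = 22  # -> val = 22
if n > val:  # condition is False
n = n + val  # -> n = 40
if n > 45:  # condition is False
else:
    val = n // 2  # -> val = 20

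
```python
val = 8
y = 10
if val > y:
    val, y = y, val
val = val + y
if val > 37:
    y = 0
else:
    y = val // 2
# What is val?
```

Trace (tracking val):
val = 8  # -> val = 8
y = 10  # -> y = 10
if val > y:  # condition is False
val = val + y  # -> val = 18
if val > 37:  # condition is False
else:
    y = val // 2  # -> y = 9

Answer: 18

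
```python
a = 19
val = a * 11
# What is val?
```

Trace (tracking val):
a = 19  # -> a = 19
val = a * 11  # -> val = 209

Answer: 209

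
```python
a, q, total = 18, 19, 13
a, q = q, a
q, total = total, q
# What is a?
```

Answer: 19

Derivation:
Trace (tracking a):
a, q, total = (18, 19, 13)  # -> a = 18, q = 19, total = 13
a, q = (q, a)  # -> a = 19, q = 18
q, total = (total, q)  # -> q = 13, total = 18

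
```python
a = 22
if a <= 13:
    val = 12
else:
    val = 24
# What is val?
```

Trace (tracking val):
a = 22  # -> a = 22
if a <= 13:  # condition is False
else:
    val = 24  # -> val = 24

Answer: 24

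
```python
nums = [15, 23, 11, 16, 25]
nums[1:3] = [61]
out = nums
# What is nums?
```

Trace (tracking nums):
nums = [15, 23, 11, 16, 25]  # -> nums = [15, 23, 11, 16, 25]
nums[1:3] = [61]  # -> nums = [15, 61, 16, 25]
out = nums  # -> out = [15, 61, 16, 25]

Answer: [15, 61, 16, 25]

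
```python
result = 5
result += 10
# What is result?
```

Trace (tracking result):
result = 5  # -> result = 5
result += 10  # -> result = 15

Answer: 15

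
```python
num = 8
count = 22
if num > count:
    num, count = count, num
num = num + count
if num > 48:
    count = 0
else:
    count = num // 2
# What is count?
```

Answer: 15

Derivation:
Trace (tracking count):
num = 8  # -> num = 8
count = 22  # -> count = 22
if num > count:  # condition is False
num = num + count  # -> num = 30
if num > 48:  # condition is False
else:
    count = num // 2  # -> count = 15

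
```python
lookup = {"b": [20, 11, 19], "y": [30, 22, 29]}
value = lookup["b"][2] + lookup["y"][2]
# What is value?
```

Answer: 48

Derivation:
Trace (tracking value):
lookup = {'b': [20, 11, 19], 'y': [30, 22, 29]}  # -> lookup = {'b': [20, 11, 19], 'y': [30, 22, 29]}
value = lookup['b'][2] + lookup['y'][2]  # -> value = 48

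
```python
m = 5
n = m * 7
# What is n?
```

Trace (tracking n):
m = 5  # -> m = 5
n = m * 7  # -> n = 35

Answer: 35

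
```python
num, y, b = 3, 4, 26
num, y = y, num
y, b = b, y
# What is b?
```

Answer: 3

Derivation:
Trace (tracking b):
num, y, b = (3, 4, 26)  # -> num = 3, y = 4, b = 26
num, y = (y, num)  # -> num = 4, y = 3
y, b = (b, y)  # -> y = 26, b = 3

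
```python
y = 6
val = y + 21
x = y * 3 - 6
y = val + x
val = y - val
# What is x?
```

Answer: 12

Derivation:
Trace (tracking x):
y = 6  # -> y = 6
val = y + 21  # -> val = 27
x = y * 3 - 6  # -> x = 12
y = val + x  # -> y = 39
val = y - val  # -> val = 12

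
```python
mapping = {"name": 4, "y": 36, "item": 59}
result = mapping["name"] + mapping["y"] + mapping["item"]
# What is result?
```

Answer: 99

Derivation:
Trace (tracking result):
mapping = {'name': 4, 'y': 36, 'item': 59}  # -> mapping = {'name': 4, 'y': 36, 'item': 59}
result = mapping['name'] + mapping['y'] + mapping['item']  # -> result = 99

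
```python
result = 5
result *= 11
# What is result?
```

Answer: 55

Derivation:
Trace (tracking result):
result = 5  # -> result = 5
result *= 11  # -> result = 55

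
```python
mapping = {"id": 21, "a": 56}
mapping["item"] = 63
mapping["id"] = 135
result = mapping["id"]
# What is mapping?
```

Trace (tracking mapping):
mapping = {'id': 21, 'a': 56}  # -> mapping = {'id': 21, 'a': 56}
mapping['item'] = 63  # -> mapping = {'id': 21, 'a': 56, 'item': 63}
mapping['id'] = 135  # -> mapping = {'id': 135, 'a': 56, 'item': 63}
result = mapping['id']  # -> result = 135

Answer: {'id': 135, 'a': 56, 'item': 63}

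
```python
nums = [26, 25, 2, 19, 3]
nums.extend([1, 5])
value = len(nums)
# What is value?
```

Trace (tracking value):
nums = [26, 25, 2, 19, 3]  # -> nums = [26, 25, 2, 19, 3]
nums.extend([1, 5])  # -> nums = [26, 25, 2, 19, 3, 1, 5]
value = len(nums)  # -> value = 7

Answer: 7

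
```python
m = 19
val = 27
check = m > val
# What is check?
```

Answer: False

Derivation:
Trace (tracking check):
m = 19  # -> m = 19
val = 27  # -> val = 27
check = m > val  # -> check = False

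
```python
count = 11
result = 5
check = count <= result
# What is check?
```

Trace (tracking check):
count = 11  # -> count = 11
result = 5  # -> result = 5
check = count <= result  # -> check = False

Answer: False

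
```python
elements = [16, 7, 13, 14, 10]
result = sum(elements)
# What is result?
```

Answer: 60

Derivation:
Trace (tracking result):
elements = [16, 7, 13, 14, 10]  # -> elements = [16, 7, 13, 14, 10]
result = sum(elements)  # -> result = 60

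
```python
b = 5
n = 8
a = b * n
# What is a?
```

Trace (tracking a):
b = 5  # -> b = 5
n = 8  # -> n = 8
a = b * n  # -> a = 40

Answer: 40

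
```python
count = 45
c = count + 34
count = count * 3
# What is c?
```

Answer: 79

Derivation:
Trace (tracking c):
count = 45  # -> count = 45
c = count + 34  # -> c = 79
count = count * 3  # -> count = 135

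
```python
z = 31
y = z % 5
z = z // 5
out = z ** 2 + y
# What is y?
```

Answer: 1

Derivation:
Trace (tracking y):
z = 31  # -> z = 31
y = z % 5  # -> y = 1
z = z // 5  # -> z = 6
out = z ** 2 + y  # -> out = 37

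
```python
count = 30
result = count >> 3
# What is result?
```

Answer: 3

Derivation:
Trace (tracking result):
count = 30  # -> count = 30
result = count >> 3  # -> result = 3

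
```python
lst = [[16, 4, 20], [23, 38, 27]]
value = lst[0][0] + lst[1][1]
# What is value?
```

Answer: 54

Derivation:
Trace (tracking value):
lst = [[16, 4, 20], [23, 38, 27]]  # -> lst = [[16, 4, 20], [23, 38, 27]]
value = lst[0][0] + lst[1][1]  # -> value = 54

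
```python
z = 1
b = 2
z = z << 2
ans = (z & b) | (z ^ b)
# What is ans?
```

Answer: 6

Derivation:
Trace (tracking ans):
z = 1  # -> z = 1
b = 2  # -> b = 2
z = z << 2  # -> z = 4
ans = z & b | z ^ b  # -> ans = 6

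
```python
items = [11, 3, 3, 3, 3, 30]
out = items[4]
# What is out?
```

Trace (tracking out):
items = [11, 3, 3, 3, 3, 30]  # -> items = [11, 3, 3, 3, 3, 30]
out = items[4]  # -> out = 3

Answer: 3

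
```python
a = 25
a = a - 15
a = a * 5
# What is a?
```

Answer: 50

Derivation:
Trace (tracking a):
a = 25  # -> a = 25
a = a - 15  # -> a = 10
a = a * 5  # -> a = 50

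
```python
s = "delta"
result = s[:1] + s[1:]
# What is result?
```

Answer: 'delta'

Derivation:
Trace (tracking result):
s = 'delta'  # -> s = 'delta'
result = s[:1] + s[1:]  # -> result = 'delta'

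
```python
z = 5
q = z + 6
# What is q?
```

Answer: 11

Derivation:
Trace (tracking q):
z = 5  # -> z = 5
q = z + 6  # -> q = 11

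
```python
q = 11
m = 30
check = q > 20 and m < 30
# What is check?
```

Trace (tracking check):
q = 11  # -> q = 11
m = 30  # -> m = 30
check = q > 20 and m < 30  # -> check = False

Answer: False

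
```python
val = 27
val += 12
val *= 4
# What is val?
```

Trace (tracking val):
val = 27  # -> val = 27
val += 12  # -> val = 39
val *= 4  # -> val = 156

Answer: 156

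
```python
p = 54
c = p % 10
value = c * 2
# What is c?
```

Answer: 4

Derivation:
Trace (tracking c):
p = 54  # -> p = 54
c = p % 10  # -> c = 4
value = c * 2  # -> value = 8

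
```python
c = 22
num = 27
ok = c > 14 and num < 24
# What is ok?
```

Trace (tracking ok):
c = 22  # -> c = 22
num = 27  # -> num = 27
ok = c > 14 and num < 24  # -> ok = False

Answer: False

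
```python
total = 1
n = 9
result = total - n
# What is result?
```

Trace (tracking result):
total = 1  # -> total = 1
n = 9  # -> n = 9
result = total - n  # -> result = -8

Answer: -8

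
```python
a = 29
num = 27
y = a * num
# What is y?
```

Trace (tracking y):
a = 29  # -> a = 29
num = 27  # -> num = 27
y = a * num  # -> y = 783

Answer: 783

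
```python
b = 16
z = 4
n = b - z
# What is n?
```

Trace (tracking n):
b = 16  # -> b = 16
z = 4  # -> z = 4
n = b - z  # -> n = 12

Answer: 12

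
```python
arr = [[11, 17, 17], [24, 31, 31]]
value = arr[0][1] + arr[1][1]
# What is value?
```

Trace (tracking value):
arr = [[11, 17, 17], [24, 31, 31]]  # -> arr = [[11, 17, 17], [24, 31, 31]]
value = arr[0][1] + arr[1][1]  # -> value = 48

Answer: 48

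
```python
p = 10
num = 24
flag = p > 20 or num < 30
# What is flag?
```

Trace (tracking flag):
p = 10  # -> p = 10
num = 24  # -> num = 24
flag = p > 20 or num < 30  # -> flag = True

Answer: True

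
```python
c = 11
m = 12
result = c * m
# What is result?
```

Answer: 132

Derivation:
Trace (tracking result):
c = 11  # -> c = 11
m = 12  # -> m = 12
result = c * m  # -> result = 132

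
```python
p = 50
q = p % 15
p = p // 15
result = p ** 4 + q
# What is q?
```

Answer: 5

Derivation:
Trace (tracking q):
p = 50  # -> p = 50
q = p % 15  # -> q = 5
p = p // 15  # -> p = 3
result = p ** 4 + q  # -> result = 86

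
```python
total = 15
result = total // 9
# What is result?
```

Answer: 1

Derivation:
Trace (tracking result):
total = 15  # -> total = 15
result = total // 9  # -> result = 1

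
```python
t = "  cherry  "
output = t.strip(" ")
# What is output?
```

Trace (tracking output):
t = '  cherry  '  # -> t = '  cherry  '
output = t.strip(' ')  # -> output = 'cherry'

Answer: 'cherry'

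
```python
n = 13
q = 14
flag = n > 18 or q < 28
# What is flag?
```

Answer: True

Derivation:
Trace (tracking flag):
n = 13  # -> n = 13
q = 14  # -> q = 14
flag = n > 18 or q < 28  # -> flag = True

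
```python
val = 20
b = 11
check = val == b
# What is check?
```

Trace (tracking check):
val = 20  # -> val = 20
b = 11  # -> b = 11
check = val == b  # -> check = False

Answer: False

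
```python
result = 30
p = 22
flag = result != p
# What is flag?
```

Answer: True

Derivation:
Trace (tracking flag):
result = 30  # -> result = 30
p = 22  # -> p = 22
flag = result != p  # -> flag = True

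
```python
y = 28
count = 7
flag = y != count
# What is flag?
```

Answer: True

Derivation:
Trace (tracking flag):
y = 28  # -> y = 28
count = 7  # -> count = 7
flag = y != count  # -> flag = True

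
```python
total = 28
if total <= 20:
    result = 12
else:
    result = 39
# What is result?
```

Answer: 39

Derivation:
Trace (tracking result):
total = 28  # -> total = 28
if total <= 20:  # condition is False
else:
    result = 39  # -> result = 39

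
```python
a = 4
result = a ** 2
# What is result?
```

Answer: 16

Derivation:
Trace (tracking result):
a = 4  # -> a = 4
result = a ** 2  # -> result = 16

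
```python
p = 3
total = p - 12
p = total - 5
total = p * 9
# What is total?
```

Trace (tracking total):
p = 3  # -> p = 3
total = p - 12  # -> total = -9
p = total - 5  # -> p = -14
total = p * 9  # -> total = -126

Answer: -126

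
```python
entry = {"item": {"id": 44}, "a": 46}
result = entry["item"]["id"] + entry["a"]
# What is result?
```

Answer: 90

Derivation:
Trace (tracking result):
entry = {'item': {'id': 44}, 'a': 46}  # -> entry = {'item': {'id': 44}, 'a': 46}
result = entry['item']['id'] + entry['a']  # -> result = 90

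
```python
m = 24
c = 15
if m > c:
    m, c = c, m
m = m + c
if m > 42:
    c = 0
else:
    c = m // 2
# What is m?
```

Answer: 39

Derivation:
Trace (tracking m):
m = 24  # -> m = 24
c = 15  # -> c = 15
if m > c:  # condition is True
    m, c = (c, m)  # -> m = 15, c = 24
m = m + c  # -> m = 39
if m > 42:  # condition is False
else:
    c = m // 2  # -> c = 19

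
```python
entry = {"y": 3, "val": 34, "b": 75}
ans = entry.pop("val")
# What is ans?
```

Trace (tracking ans):
entry = {'y': 3, 'val': 34, 'b': 75}  # -> entry = {'y': 3, 'val': 34, 'b': 75}
ans = entry.pop('val')  # -> ans = 34

Answer: 34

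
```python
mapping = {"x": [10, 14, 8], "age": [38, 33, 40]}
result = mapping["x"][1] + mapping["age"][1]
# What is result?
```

Answer: 47

Derivation:
Trace (tracking result):
mapping = {'x': [10, 14, 8], 'age': [38, 33, 40]}  # -> mapping = {'x': [10, 14, 8], 'age': [38, 33, 40]}
result = mapping['x'][1] + mapping['age'][1]  # -> result = 47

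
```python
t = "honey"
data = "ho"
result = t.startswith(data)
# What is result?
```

Trace (tracking result):
t = 'honey'  # -> t = 'honey'
data = 'ho'  # -> data = 'ho'
result = t.startswith(data)  # -> result = True

Answer: True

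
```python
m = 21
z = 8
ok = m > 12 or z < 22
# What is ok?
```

Answer: True

Derivation:
Trace (tracking ok):
m = 21  # -> m = 21
z = 8  # -> z = 8
ok = m > 12 or z < 22  # -> ok = True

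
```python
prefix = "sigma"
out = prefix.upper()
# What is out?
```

Trace (tracking out):
prefix = 'sigma'  # -> prefix = 'sigma'
out = prefix.upper()  # -> out = 'SIGMA'

Answer: 'SIGMA'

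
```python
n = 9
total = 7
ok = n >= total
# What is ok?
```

Answer: True

Derivation:
Trace (tracking ok):
n = 9  # -> n = 9
total = 7  # -> total = 7
ok = n >= total  # -> ok = True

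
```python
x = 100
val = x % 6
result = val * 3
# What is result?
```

Trace (tracking result):
x = 100  # -> x = 100
val = x % 6  # -> val = 4
result = val * 3  # -> result = 12

Answer: 12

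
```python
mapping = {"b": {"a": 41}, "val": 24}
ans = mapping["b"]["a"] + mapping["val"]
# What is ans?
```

Trace (tracking ans):
mapping = {'b': {'a': 41}, 'val': 24}  # -> mapping = {'b': {'a': 41}, 'val': 24}
ans = mapping['b']['a'] + mapping['val']  # -> ans = 65

Answer: 65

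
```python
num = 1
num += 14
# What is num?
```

Answer: 15

Derivation:
Trace (tracking num):
num = 1  # -> num = 1
num += 14  # -> num = 15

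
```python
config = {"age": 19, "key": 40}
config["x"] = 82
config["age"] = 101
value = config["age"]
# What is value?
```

Trace (tracking value):
config = {'age': 19, 'key': 40}  # -> config = {'age': 19, 'key': 40}
config['x'] = 82  # -> config = {'age': 19, 'key': 40, 'x': 82}
config['age'] = 101  # -> config = {'age': 101, 'key': 40, 'x': 82}
value = config['age']  # -> value = 101

Answer: 101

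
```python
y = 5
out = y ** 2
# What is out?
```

Trace (tracking out):
y = 5  # -> y = 5
out = y ** 2  # -> out = 25

Answer: 25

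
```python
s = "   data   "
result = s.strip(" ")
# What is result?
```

Answer: 'data'

Derivation:
Trace (tracking result):
s = '   data   '  # -> s = '   data   '
result = s.strip(' ')  # -> result = 'data'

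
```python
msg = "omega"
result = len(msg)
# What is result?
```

Trace (tracking result):
msg = 'omega'  # -> msg = 'omega'
result = len(msg)  # -> result = 5

Answer: 5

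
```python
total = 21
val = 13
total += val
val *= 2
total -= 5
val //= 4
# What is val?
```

Answer: 6

Derivation:
Trace (tracking val):
total = 21  # -> total = 21
val = 13  # -> val = 13
total += val  # -> total = 34
val *= 2  # -> val = 26
total -= 5  # -> total = 29
val //= 4  # -> val = 6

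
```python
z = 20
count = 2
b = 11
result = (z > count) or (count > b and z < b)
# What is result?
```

Answer: True

Derivation:
Trace (tracking result):
z = 20  # -> z = 20
count = 2  # -> count = 2
b = 11  # -> b = 11
result = z > count or (count > b and z < b)  # -> result = True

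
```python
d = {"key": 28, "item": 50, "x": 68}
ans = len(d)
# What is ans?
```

Answer: 3

Derivation:
Trace (tracking ans):
d = {'key': 28, 'item': 50, 'x': 68}  # -> d = {'key': 28, 'item': 50, 'x': 68}
ans = len(d)  # -> ans = 3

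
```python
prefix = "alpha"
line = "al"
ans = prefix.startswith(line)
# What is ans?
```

Trace (tracking ans):
prefix = 'alpha'  # -> prefix = 'alpha'
line = 'al'  # -> line = 'al'
ans = prefix.startswith(line)  # -> ans = True

Answer: True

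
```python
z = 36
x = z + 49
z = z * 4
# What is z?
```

Trace (tracking z):
z = 36  # -> z = 36
x = z + 49  # -> x = 85
z = z * 4  # -> z = 144

Answer: 144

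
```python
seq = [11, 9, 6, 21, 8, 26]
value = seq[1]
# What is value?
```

Trace (tracking value):
seq = [11, 9, 6, 21, 8, 26]  # -> seq = [11, 9, 6, 21, 8, 26]
value = seq[1]  # -> value = 9

Answer: 9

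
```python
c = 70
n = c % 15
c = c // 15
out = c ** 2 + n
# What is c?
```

Trace (tracking c):
c = 70  # -> c = 70
n = c % 15  # -> n = 10
c = c // 15  # -> c = 4
out = c ** 2 + n  # -> out = 26

Answer: 4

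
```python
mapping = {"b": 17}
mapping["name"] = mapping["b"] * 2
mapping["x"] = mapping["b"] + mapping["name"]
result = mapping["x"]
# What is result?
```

Trace (tracking result):
mapping = {'b': 17}  # -> mapping = {'b': 17}
mapping['name'] = mapping['b'] * 2  # -> mapping = {'b': 17, 'name': 34}
mapping['x'] = mapping['b'] + mapping['name']  # -> mapping = {'b': 17, 'name': 34, 'x': 51}
result = mapping['x']  # -> result = 51

Answer: 51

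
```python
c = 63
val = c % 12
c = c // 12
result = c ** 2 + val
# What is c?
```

Trace (tracking c):
c = 63  # -> c = 63
val = c % 12  # -> val = 3
c = c // 12  # -> c = 5
result = c ** 2 + val  # -> result = 28

Answer: 5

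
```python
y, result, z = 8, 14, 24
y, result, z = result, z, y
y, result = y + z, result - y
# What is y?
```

Trace (tracking y):
y, result, z = (8, 14, 24)  # -> y = 8, result = 14, z = 24
y, result, z = (result, z, y)  # -> y = 14, result = 24, z = 8
y, result = (y + z, result - y)  # -> y = 22, result = 10

Answer: 22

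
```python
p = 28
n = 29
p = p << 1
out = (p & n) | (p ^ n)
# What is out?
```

Trace (tracking out):
p = 28  # -> p = 28
n = 29  # -> n = 29
p = p << 1  # -> p = 56
out = p & n | p ^ n  # -> out = 61

Answer: 61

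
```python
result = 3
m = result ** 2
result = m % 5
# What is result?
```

Answer: 4

Derivation:
Trace (tracking result):
result = 3  # -> result = 3
m = result ** 2  # -> m = 9
result = m % 5  # -> result = 4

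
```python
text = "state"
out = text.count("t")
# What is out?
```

Trace (tracking out):
text = 'state'  # -> text = 'state'
out = text.count('t')  # -> out = 2

Answer: 2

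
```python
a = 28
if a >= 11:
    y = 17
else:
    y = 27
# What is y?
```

Answer: 17

Derivation:
Trace (tracking y):
a = 28  # -> a = 28
if a >= 11:  # condition is True
    y = 17  # -> y = 17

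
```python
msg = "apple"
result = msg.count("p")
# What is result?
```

Answer: 2

Derivation:
Trace (tracking result):
msg = 'apple'  # -> msg = 'apple'
result = msg.count('p')  # -> result = 2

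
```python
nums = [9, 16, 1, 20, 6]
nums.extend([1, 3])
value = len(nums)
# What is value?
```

Trace (tracking value):
nums = [9, 16, 1, 20, 6]  # -> nums = [9, 16, 1, 20, 6]
nums.extend([1, 3])  # -> nums = [9, 16, 1, 20, 6, 1, 3]
value = len(nums)  # -> value = 7

Answer: 7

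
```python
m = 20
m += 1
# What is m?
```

Answer: 21

Derivation:
Trace (tracking m):
m = 20  # -> m = 20
m += 1  # -> m = 21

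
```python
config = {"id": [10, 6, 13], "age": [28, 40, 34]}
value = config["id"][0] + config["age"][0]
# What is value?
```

Trace (tracking value):
config = {'id': [10, 6, 13], 'age': [28, 40, 34]}  # -> config = {'id': [10, 6, 13], 'age': [28, 40, 34]}
value = config['id'][0] + config['age'][0]  # -> value = 38

Answer: 38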